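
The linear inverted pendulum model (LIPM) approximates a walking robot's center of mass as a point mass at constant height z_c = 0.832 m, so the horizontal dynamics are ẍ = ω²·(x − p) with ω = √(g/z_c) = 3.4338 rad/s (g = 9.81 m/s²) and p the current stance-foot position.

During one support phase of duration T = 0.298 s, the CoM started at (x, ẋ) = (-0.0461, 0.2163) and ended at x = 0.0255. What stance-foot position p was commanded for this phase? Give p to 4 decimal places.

p = -0.0378

ωT = 3.4338·0.298 = 1.023272; cosh(ωT) = 1.570851, sinh(ωT) = 1.211434
x(T) = p + (x₀−p)·cosh(ωT) + (ẋ₀/ω)·sinh(ωT) ⇒ p·(1 − cosh) = x(T) − x₀·cosh − (ẋ₀/ω)·sinh
numerator   = 0.0255 − (-0.0461)·1.570851 − (0.2163/3.4338)·1.211434 = 0.021606
denominator = 1 − 1.570851 = -0.570851
p = 0.021606 / -0.570851 = -0.0378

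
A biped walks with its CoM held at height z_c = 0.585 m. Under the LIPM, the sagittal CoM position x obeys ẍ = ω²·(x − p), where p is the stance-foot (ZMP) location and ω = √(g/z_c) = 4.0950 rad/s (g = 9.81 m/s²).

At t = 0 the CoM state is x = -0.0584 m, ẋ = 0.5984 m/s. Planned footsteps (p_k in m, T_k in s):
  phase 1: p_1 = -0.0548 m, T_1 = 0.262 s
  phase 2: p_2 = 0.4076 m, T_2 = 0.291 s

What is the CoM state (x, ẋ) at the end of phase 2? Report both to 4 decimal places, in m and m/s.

phase 1: p=-0.0548, T=0.262, ωT=1.072890, cosh=1.632918, sinh=1.290899; start (x,ẋ)=(-0.058400, 0.598400) → end (x,ẋ)=(0.127960, 0.958108)
phase 2: p=0.4076, T=0.291, ωT=1.191645, cosh=1.798107, sinh=1.494386; start (x,ẋ)=(0.127960, 0.958108) → end (x,ẋ)=(0.254419, 0.011519)

x = 0.2544, ẋ = 0.0115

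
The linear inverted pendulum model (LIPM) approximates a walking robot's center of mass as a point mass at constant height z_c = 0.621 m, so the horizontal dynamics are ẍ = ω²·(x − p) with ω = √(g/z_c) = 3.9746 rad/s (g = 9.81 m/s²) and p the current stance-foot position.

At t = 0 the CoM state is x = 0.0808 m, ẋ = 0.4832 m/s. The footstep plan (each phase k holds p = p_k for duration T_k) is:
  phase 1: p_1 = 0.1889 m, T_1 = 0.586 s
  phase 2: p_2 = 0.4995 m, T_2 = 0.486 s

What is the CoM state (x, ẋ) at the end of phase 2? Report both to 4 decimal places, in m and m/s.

x = -0.1190, ẋ = -2.2665

phase 1: p=0.1889, T=0.586, ωT=2.329116, cosh=5.183119, sinh=5.085737; start (x,ẋ)=(0.080800, 0.483200) → end (x,ẋ)=(0.246888, 0.319374)
phase 2: p=0.4995, T=0.486, ωT=1.931656, cosh=3.522917, sinh=3.378009; start (x,ẋ)=(0.246888, 0.319374) → end (x,ẋ)=(-0.118995, -2.266498)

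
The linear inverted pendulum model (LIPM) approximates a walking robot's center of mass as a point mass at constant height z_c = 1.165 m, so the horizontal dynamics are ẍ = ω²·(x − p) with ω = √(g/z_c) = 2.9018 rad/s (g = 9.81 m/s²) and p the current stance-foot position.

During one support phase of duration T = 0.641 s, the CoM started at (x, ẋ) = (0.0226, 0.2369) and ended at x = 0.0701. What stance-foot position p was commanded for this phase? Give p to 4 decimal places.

p = 0.1136

ωT = 2.9018·0.641 = 1.860054; cosh(ωT) = 3.289873, sinh(ωT) = 3.134209
x(T) = p + (x₀−p)·cosh(ωT) + (ẋ₀/ω)·sinh(ωT) ⇒ p·(1 − cosh) = x(T) − x₀·cosh − (ẋ₀/ω)·sinh
numerator   = 0.0701 − (0.0226)·3.289873 − (0.2369/2.9018)·3.134209 = -0.260125
denominator = 1 − 3.289873 = -2.289873
p = -0.260125 / -2.289873 = 0.1136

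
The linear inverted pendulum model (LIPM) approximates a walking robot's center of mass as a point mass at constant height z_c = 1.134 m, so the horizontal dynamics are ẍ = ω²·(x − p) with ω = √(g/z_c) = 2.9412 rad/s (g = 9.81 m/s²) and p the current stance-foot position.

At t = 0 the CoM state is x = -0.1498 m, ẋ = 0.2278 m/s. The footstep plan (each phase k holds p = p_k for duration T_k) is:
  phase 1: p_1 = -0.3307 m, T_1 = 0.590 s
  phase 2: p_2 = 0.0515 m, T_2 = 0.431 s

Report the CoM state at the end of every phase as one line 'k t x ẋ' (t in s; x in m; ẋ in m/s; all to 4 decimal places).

1 0.5900 0.4109 2.1276
2 1.0210 1.9237 5.8077

phase 1: p=-0.3307, T=0.590, ωT=1.735308, cosh=2.923510, sinh=2.747164; start (x,ẋ)=(-0.149800, 0.227800) → end (x,ẋ)=(0.410935, 2.127640)
phase 2: p=0.0515, T=0.431, ωT=1.267657, cosh=1.917005, sinh=1.635515; start (x,ẋ)=(0.410935, 2.127640) → end (x,ẋ)=(1.923656, 5.807713)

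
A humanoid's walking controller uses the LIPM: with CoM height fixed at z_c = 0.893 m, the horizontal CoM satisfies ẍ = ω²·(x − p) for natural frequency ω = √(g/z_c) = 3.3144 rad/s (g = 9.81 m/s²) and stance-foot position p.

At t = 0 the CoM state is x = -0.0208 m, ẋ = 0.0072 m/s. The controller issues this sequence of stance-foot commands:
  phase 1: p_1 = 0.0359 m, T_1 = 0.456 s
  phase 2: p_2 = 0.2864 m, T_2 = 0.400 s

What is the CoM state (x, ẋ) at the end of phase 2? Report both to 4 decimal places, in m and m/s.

x = -0.6855, ẋ = -2.9892

phase 1: p=0.0359, T=0.456, ωT=1.511366, cosh=2.376764, sinh=2.156156; start (x,ẋ)=(-0.020800, 0.007200) → end (x,ẋ)=(-0.094179, -0.388086)
phase 2: p=0.2864, T=0.400, ωT=1.325760, cosh=2.015323, sinh=1.749722; start (x,ẋ)=(-0.094179, -0.388086) → end (x,ẋ)=(-0.685466, -2.989201)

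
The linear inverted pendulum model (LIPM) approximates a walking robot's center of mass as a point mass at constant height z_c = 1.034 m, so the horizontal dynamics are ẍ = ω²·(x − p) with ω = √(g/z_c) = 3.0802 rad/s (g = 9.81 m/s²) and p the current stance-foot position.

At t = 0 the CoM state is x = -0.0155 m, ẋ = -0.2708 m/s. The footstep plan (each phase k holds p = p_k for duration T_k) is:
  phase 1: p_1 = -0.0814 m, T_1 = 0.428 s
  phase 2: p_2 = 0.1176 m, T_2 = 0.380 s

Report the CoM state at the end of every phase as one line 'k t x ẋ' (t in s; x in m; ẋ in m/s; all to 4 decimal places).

1 0.4280 -0.1020 -0.1901
2 0.8080 -0.3602 -1.3210

phase 1: p=-0.0814, T=0.428, ωT=1.318326, cosh=2.002371, sinh=1.734788; start (x,ẋ)=(-0.015500, -0.270800) → end (x,ẋ)=(-0.101960, -0.190106)
phase 2: p=0.1176, T=0.380, ωT=1.170476, cosh=1.766873, sinh=1.456654; start (x,ẋ)=(-0.101960, -0.190106) → end (x,ẋ)=(-0.360237, -1.321011)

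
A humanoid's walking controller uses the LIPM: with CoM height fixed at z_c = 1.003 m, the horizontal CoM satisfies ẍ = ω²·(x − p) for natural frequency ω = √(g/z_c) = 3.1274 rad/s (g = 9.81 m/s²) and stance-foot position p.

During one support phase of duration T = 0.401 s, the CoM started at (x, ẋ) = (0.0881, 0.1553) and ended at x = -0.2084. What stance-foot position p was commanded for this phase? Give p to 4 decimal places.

p = 0.5087

ωT = 3.1274·0.401 = 1.254087; cosh(ωT) = 1.894987, sinh(ωT) = 1.609651
x(T) = p + (x₀−p)·cosh(ωT) + (ẋ₀/ω)·sinh(ωT) ⇒ p·(1 − cosh) = x(T) − x₀·cosh − (ẋ₀/ω)·sinh
numerator   = -0.2084 − (0.0881)·1.894987 − (0.1553/3.1274)·1.609651 = -0.455280
denominator = 1 − 1.894987 = -0.894987
p = -0.455280 / -0.894987 = 0.5087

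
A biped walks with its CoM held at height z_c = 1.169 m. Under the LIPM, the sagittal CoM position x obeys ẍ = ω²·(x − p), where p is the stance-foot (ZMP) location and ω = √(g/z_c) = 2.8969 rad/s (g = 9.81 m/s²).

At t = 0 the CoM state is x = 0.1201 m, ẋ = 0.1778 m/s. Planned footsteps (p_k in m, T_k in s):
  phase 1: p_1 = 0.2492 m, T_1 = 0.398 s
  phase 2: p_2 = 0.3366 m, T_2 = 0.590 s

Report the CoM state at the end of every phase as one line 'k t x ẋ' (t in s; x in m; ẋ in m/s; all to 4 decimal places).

phase 1: p=0.2492, T=0.398, ωT=1.152966, cosh=1.741637, sinh=1.425938; start (x,ẋ)=(0.120100, 0.177800) → end (x,ẋ)=(0.111873, -0.223623)
phase 2: p=0.3366, T=0.590, ωT=1.709171, cosh=2.852698, sinh=2.671682; start (x,ẋ)=(0.111873, -0.223623) → end (x,ẋ)=(-0.510716, -2.377226)

1 0.3980 0.1119 -0.2236
2 0.9880 -0.5107 -2.3772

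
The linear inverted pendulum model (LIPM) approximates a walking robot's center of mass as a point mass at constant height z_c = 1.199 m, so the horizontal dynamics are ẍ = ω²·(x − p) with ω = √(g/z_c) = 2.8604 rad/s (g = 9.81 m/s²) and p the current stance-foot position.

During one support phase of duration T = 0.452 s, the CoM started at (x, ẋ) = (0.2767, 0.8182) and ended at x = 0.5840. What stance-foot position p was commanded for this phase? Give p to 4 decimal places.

ωT = 2.8604·0.452 = 1.292901; cosh(ωT) = 1.958907, sinh(ωT) = 1.684433
x(T) = p + (x₀−p)·cosh(ωT) + (ẋ₀/ω)·sinh(ωT) ⇒ p·(1 − cosh) = x(T) − x₀·cosh − (ẋ₀/ω)·sinh
numerator   = 0.5840 − (0.2767)·1.958907 − (0.8182/2.8604)·1.684433 = -0.439851
denominator = 1 − 1.958907 = -0.958907
p = -0.439851 / -0.958907 = 0.4587

p = 0.4587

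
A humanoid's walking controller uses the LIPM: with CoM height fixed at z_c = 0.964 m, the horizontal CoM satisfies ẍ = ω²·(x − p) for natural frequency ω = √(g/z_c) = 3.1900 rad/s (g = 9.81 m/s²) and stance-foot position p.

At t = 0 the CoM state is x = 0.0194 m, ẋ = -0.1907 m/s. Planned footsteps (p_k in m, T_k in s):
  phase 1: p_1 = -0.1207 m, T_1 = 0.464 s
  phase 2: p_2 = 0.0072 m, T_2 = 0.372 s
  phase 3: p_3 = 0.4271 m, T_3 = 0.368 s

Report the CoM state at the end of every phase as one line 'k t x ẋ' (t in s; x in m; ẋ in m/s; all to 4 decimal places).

1 0.4640 0.0785 0.4903
2 0.8360 0.3632 1.2158
3 1.2040 0.8714 1.8561

phase 1: p=-0.1207, T=0.464, ωT=1.480160, cosh=2.310625, sinh=2.083024; start (x,ẋ)=(0.019400, -0.190700) → end (x,ẋ)=(0.078494, 0.490307)
phase 2: p=0.0072, T=0.372, ωT=1.186680, cosh=1.790710, sinh=1.485477; start (x,ẋ)=(0.078494, 0.490307) → end (x,ẋ)=(0.363187, 1.215837)
phase 3: p=0.4271, T=0.368, ωT=1.173920, cosh=1.771900, sinh=1.462747; start (x,ẋ)=(0.363187, 1.215837) → end (x,ẋ)=(0.871364, 1.856111)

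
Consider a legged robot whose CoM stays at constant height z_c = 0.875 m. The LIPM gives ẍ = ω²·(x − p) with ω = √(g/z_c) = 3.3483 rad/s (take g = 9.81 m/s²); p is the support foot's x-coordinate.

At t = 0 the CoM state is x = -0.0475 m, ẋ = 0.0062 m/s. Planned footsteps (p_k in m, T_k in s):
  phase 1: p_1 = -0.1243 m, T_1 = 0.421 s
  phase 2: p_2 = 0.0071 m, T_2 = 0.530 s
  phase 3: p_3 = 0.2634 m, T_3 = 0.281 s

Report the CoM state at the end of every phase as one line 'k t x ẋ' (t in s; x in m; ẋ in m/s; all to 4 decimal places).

1 0.4210 0.0459 0.5085
2 0.9510 0.5597 1.9144
3 1.2320 1.3217 3.9035

phase 1: p=-0.1243, T=0.421, ωT=1.409634, cosh=2.169345, sinh=1.925113; start (x,ẋ)=(-0.047500, 0.006200) → end (x,ẋ)=(0.045870, 0.508492)
phase 2: p=0.0071, T=0.530, ωT=1.774599, cosh=3.033734, sinh=2.864182; start (x,ẋ)=(0.045870, 0.508492) → end (x,ẋ)=(0.559690, 1.914442)
phase 3: p=0.2634, T=0.281, ωT=0.940872, cosh=1.476251, sinh=1.085964; start (x,ẋ)=(0.559690, 1.914442) → end (x,ẋ)=(1.321715, 3.903546)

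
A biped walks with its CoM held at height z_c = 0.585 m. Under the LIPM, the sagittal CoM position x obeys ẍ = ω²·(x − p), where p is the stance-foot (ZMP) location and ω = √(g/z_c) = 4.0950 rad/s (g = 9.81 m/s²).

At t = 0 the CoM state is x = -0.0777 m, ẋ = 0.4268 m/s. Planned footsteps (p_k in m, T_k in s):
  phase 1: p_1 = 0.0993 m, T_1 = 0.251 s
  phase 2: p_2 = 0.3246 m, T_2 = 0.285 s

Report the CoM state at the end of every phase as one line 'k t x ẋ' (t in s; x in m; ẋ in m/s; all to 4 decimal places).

phase 1: p=0.0993, T=0.251, ωT=1.027845, cosh=1.576407, sinh=1.218629; start (x,ẋ)=(-0.077700, 0.426800) → end (x,ẋ)=(-0.052713, -0.210471)
phase 2: p=0.3246, T=0.285, ωT=1.167075, cosh=1.761929, sinh=1.450653; start (x,ẋ)=(-0.052713, -0.210471) → end (x,ẋ)=(-0.414757, -2.612232)

1 0.2510 -0.0527 -0.2105
2 0.5360 -0.4148 -2.6122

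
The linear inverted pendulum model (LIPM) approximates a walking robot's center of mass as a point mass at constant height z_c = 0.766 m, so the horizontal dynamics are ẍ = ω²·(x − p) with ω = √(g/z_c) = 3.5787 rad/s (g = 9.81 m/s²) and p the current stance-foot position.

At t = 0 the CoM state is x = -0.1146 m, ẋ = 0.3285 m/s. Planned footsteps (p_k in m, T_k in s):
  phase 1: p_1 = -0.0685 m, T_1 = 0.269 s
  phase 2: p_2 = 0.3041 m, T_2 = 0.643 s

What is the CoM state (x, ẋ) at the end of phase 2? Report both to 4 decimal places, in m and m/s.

phase 1: p=-0.0685, T=0.269, ωT=0.962670, cosh=1.500276, sinh=1.118404; start (x,ẋ)=(-0.114600, 0.328500) → end (x,ẋ)=(-0.035001, 0.308328)
phase 2: p=0.3041, T=0.643, ωT=2.301104, cosh=5.042675, sinh=4.942526; start (x,ẋ)=(-0.035001, 0.308328) → end (x,ẋ)=(-0.980045, -4.443156)

x = -0.9800, ẋ = -4.4432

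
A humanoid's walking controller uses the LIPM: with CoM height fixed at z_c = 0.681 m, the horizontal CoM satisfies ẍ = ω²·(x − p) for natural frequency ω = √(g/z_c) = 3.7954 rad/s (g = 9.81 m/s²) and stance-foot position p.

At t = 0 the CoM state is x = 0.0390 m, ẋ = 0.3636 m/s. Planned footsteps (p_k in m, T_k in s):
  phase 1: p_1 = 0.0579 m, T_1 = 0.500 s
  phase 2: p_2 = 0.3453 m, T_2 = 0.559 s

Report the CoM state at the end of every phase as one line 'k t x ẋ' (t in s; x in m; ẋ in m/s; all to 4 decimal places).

1 0.5000 0.3058 1.0061
2 1.0590 1.2682 3.6413

phase 1: p=0.0579, T=0.500, ωT=1.897700, cosh=3.410224, sinh=3.260311; start (x,ẋ)=(0.039000, 0.363600) → end (x,ẋ)=(0.305785, 1.006085)
phase 2: p=0.3453, T=0.559, ωT=2.121629, cosh=4.232276, sinh=4.112440; start (x,ẋ)=(0.305785, 1.006085) → end (x,ẋ)=(1.268188, 3.641269)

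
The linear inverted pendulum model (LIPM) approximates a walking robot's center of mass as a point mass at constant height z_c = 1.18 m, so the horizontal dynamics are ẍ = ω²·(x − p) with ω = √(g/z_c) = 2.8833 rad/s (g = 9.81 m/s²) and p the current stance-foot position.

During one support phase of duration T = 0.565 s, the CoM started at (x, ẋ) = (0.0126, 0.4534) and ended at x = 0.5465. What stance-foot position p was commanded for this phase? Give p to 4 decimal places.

p = -0.0775

ωT = 2.8833·0.565 = 1.629064; cosh(ωT) = 2.647608, sinh(ωT) = 2.451495
x(T) = p + (x₀−p)·cosh(ωT) + (ẋ₀/ω)·sinh(ωT) ⇒ p·(1 − cosh) = x(T) − x₀·cosh − (ẋ₀/ω)·sinh
numerator   = 0.5465 − (0.0126)·2.647608 − (0.4534/2.8833)·2.451495 = 0.127642
denominator = 1 − 2.647608 = -1.647608
p = 0.127642 / -1.647608 = -0.0775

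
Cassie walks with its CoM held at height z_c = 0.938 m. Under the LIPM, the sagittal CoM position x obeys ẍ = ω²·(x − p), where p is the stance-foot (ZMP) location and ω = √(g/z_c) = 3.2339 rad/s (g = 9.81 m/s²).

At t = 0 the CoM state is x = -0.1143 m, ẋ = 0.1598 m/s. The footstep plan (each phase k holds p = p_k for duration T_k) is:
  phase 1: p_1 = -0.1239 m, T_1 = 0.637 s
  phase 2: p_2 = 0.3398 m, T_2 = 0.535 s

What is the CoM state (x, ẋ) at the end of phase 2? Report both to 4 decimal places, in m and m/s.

x = 0.2963, ẋ = 0.1282

phase 1: p=-0.1239, T=0.637, ωT=2.059994, cosh=3.986690, sinh=3.859235; start (x,ẋ)=(-0.114300, 0.159800) → end (x,ẋ)=(0.105073, 0.756885)
phase 2: p=0.3398, T=0.535, ωT=1.730137, cosh=2.909342, sinh=2.732082; start (x,ẋ)=(0.105073, 0.756885) → end (x,ẋ)=(0.296333, 0.128154)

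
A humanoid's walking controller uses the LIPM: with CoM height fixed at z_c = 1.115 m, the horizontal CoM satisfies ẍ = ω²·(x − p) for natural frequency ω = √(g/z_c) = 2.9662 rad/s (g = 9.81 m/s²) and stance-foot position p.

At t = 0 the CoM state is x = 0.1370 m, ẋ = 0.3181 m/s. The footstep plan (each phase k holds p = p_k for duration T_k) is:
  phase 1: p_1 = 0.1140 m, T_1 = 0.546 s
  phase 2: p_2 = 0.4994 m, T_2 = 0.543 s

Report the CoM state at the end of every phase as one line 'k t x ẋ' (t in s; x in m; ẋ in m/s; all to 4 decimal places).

1 0.5460 0.4346 1.0004
2 1.0890 1.1411 2.1417

phase 1: p=0.1140, T=0.546, ωT=1.619545, cosh=2.624391, sinh=2.426402; start (x,ẋ)=(0.137000, 0.318100) → end (x,ẋ)=(0.434572, 1.000354)
phase 2: p=0.4994, T=0.543, ωT=1.610647, cosh=2.602903, sinh=2.403144; start (x,ẋ)=(0.434572, 1.000354) → end (x,ẋ)=(1.141123, 2.141718)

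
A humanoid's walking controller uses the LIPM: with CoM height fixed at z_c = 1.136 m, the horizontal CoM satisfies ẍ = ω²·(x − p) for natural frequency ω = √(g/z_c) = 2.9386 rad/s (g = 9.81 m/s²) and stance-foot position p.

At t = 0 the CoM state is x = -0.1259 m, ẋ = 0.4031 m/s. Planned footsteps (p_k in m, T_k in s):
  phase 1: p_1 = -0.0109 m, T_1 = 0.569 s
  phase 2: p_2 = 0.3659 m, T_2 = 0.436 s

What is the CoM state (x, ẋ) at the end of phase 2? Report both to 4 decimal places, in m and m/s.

x = -0.1589, ẋ = -1.1961

phase 1: p=-0.0109, T=0.569, ωT=1.672063, cosh=2.755500, sinh=2.567641; start (x,ẋ)=(-0.125900, 0.403100) → end (x,ẋ)=(0.024431, 0.243036)
phase 2: p=0.3659, T=0.436, ωT=1.281230, cosh=1.939380, sinh=1.661685; start (x,ẋ)=(0.024431, 0.243036) → end (x,ẋ)=(-0.158908, -1.196060)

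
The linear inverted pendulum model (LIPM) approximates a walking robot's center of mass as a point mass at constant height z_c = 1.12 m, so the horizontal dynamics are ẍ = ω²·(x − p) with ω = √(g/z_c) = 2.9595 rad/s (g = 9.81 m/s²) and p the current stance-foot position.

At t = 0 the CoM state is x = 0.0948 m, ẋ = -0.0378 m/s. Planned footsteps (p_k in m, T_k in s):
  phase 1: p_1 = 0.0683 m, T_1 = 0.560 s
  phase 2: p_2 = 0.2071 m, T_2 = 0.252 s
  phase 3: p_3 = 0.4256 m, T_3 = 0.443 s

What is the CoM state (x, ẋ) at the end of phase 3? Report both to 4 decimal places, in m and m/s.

phase 1: p=0.0683, T=0.560, ωT=1.657320, cosh=2.717942, sinh=2.527293; start (x,ẋ)=(0.094800, -0.037800) → end (x,ẋ)=(0.108046, 0.095469)
phase 2: p=0.2071, T=0.252, ωT=0.745794, cosh=1.291236, sinh=0.816879; start (x,ẋ)=(0.108046, 0.095469) → end (x,ẋ)=(0.105549, -0.116195)
phase 3: p=0.4256, T=0.443, ωT=1.311058, cosh=1.989817, sinh=1.720282; start (x,ẋ)=(0.105549, -0.116195) → end (x,ẋ)=(-0.278784, -1.860644)

x = -0.2788, ẋ = -1.8606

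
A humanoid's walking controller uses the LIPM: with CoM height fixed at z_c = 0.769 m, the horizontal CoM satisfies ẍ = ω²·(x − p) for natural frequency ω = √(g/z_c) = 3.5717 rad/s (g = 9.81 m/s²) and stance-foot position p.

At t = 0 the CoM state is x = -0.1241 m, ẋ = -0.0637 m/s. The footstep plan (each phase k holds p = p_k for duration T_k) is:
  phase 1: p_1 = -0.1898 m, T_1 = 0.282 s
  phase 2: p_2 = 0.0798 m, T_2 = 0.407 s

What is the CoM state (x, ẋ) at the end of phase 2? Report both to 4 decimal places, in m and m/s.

x = -0.2445, ẋ = -0.9589

phase 1: p=-0.1898, T=0.282, ωT=1.007219, cosh=1.551605, sinh=1.186372; start (x,ẋ)=(-0.124100, -0.063700) → end (x,ẋ)=(-0.109018, 0.179558)
phase 2: p=0.0798, T=0.407, ωT=1.453682, cosh=2.256274, sinh=2.022566; start (x,ẋ)=(-0.109018, 0.179558) → end (x,ẋ)=(-0.244546, -0.958890)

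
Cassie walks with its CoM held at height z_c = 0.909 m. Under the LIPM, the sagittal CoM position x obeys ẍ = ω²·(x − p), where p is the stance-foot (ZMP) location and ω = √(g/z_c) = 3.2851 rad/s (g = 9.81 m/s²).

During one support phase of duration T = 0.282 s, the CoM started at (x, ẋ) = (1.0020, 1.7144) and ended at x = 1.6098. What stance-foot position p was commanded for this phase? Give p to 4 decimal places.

ωT = 3.2851·0.282 = 0.926398; cosh(ωT) = 1.460687, sinh(ωT) = 1.064710
x(T) = p + (x₀−p)·cosh(ωT) + (ẋ₀/ω)·sinh(ωT) ⇒ p·(1 − cosh) = x(T) − x₀·cosh − (ẋ₀/ω)·sinh
numerator   = 1.6098 − (1.0020)·1.460687 − (1.7144/3.2851)·1.064710 = -0.409450
denominator = 1 − 1.460687 = -0.460687
p = -0.409450 / -0.460687 = 0.8888

p = 0.8888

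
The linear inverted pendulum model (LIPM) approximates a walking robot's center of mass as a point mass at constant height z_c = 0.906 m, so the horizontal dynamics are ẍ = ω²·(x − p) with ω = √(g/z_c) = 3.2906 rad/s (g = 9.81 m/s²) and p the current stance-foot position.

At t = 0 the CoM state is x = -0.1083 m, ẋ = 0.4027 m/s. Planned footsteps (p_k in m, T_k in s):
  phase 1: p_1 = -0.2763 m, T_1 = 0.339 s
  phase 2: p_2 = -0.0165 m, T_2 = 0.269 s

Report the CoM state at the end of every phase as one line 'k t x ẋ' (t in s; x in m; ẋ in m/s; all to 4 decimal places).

phase 1: p=-0.2763, T=0.339, ωT=1.115513, cosh=1.689441, sinh=1.361694; start (x,ẋ)=(-0.108300, 0.402700) → end (x,ẋ)=(0.174169, 1.433110)
phase 2: p=-0.0165, T=0.269, ωT=0.885171, cosh=1.418022, sinh=1.005378; start (x,ẋ)=(0.174169, 1.433110) → end (x,ẋ)=(0.691731, 2.662970)

1 0.3390 0.1742 1.4331
2 0.6080 0.6917 2.6630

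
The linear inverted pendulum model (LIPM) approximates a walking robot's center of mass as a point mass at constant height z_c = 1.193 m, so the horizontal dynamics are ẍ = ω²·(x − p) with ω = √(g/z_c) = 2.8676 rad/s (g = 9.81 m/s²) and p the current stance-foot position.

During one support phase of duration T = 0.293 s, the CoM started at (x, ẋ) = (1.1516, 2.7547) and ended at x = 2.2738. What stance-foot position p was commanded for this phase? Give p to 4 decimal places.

p = 0.5726

ωT = 2.8676·0.293 = 0.840207; cosh(ωT) = 1.374234, sinh(ωT) = 0.942612
x(T) = p + (x₀−p)·cosh(ωT) + (ẋ₀/ω)·sinh(ωT) ⇒ p·(1 − cosh) = x(T) − x₀·cosh − (ẋ₀/ω)·sinh
numerator   = 2.2738 − (1.1516)·1.374234 − (2.7547/2.8676)·0.942612 = -0.214268
denominator = 1 − 1.374234 = -0.374234
p = -0.214268 / -0.374234 = 0.5726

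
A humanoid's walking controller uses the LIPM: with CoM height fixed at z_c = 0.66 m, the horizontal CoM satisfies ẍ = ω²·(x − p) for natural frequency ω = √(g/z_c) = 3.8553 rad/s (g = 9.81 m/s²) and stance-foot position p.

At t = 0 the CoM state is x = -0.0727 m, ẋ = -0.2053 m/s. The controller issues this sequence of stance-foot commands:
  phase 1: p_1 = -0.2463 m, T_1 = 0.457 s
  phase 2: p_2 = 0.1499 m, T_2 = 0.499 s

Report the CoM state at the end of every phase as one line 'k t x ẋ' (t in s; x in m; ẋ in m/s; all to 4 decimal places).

1 0.4570 0.1236 1.2759
2 0.9560 1.1667 4.1212

phase 1: p=-0.2463, T=0.457, ωT=1.761872, cosh=2.997526, sinh=2.825803; start (x,ẋ)=(-0.072700, -0.205300) → end (x,ẋ)=(0.123593, 1.275862)
phase 2: p=0.1499, T=0.499, ωT=1.923795, cosh=3.496471, sinh=3.350420; start (x,ẋ)=(0.123593, 1.275862) → end (x,ẋ)=(1.166695, 4.121205)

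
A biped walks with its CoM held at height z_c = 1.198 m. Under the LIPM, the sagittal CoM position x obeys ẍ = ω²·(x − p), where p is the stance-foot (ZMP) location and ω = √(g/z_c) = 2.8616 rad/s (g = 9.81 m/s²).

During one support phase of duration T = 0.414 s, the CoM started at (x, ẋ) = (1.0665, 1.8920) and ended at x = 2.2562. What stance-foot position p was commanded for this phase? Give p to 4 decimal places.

p = 0.8001

ωT = 2.8616·0.414 = 1.184702; cosh(ωT) = 1.787775, sinh(ωT) = 1.481938
x(T) = p + (x₀−p)·cosh(ωT) + (ẋ₀/ω)·sinh(ωT) ⇒ p·(1 − cosh) = x(T) − x₀·cosh − (ẋ₀/ω)·sinh
numerator   = 2.2562 − (1.0665)·1.787775 − (1.8920/2.8616)·1.481938 = -0.630273
denominator = 1 − 1.787775 = -0.787775
p = -0.630273 / -0.787775 = 0.8001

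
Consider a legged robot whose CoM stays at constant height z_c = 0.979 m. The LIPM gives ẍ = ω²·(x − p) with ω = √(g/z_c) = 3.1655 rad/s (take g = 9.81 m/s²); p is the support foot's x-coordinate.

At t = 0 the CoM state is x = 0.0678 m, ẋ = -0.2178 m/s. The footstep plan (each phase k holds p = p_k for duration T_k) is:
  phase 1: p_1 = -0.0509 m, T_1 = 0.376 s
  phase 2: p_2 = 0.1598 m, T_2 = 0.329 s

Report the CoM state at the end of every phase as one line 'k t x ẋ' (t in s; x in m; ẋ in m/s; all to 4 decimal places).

1 0.3760 0.0596 0.1694
2 0.7050 0.0666 -0.1234

phase 1: p=-0.0509, T=0.376, ωT=1.190228, cosh=1.795991, sinh=1.491839; start (x,ẋ)=(0.067800, -0.217800) → end (x,ẋ)=(0.059639, 0.169384)
phase 2: p=0.1598, T=0.329, ωT=1.041450, cosh=1.593132, sinh=1.240189; start (x,ẋ)=(0.059639, 0.169384) → end (x,ẋ)=(0.066592, -0.123362)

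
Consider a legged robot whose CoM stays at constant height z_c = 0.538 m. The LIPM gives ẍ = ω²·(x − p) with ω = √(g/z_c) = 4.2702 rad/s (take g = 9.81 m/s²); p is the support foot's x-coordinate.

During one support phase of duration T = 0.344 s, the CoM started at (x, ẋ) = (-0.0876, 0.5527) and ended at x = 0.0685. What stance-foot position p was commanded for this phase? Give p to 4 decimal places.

p = -0.0020

ωT = 4.2702·0.344 = 1.468949; cosh(ωT) = 2.287416, sinh(ωT) = 2.057249
x(T) = p + (x₀−p)·cosh(ωT) + (ẋ₀/ω)·sinh(ωT) ⇒ p·(1 − cosh) = x(T) − x₀·cosh − (ẋ₀/ω)·sinh
numerator   = 0.0685 − (-0.0876)·2.287416 − (0.5527/4.2702)·2.057249 = 0.002604
denominator = 1 − 2.287416 = -1.287416
p = 0.002604 / -1.287416 = -0.0020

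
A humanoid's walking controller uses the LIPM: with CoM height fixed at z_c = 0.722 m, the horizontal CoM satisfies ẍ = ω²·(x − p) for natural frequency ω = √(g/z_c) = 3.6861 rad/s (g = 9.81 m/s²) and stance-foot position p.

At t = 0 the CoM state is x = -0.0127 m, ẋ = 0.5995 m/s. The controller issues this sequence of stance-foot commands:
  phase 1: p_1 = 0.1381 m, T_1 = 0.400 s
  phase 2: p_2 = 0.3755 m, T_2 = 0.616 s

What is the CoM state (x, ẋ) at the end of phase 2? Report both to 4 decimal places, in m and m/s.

x = -0.5397, ẋ = -3.2558

phase 1: p=0.1381, T=0.400, ωT=1.474440, cosh=2.298748, sinh=2.069841; start (x,ẋ)=(-0.012700, 0.599500) → end (x,ẋ)=(0.128084, 0.227549)
phase 2: p=0.3755, T=0.616, ωT=2.270638, cosh=4.894410, sinh=4.791164; start (x,ẋ)=(0.128084, 0.227549) → end (x,ẋ)=(-0.539690, -3.255828)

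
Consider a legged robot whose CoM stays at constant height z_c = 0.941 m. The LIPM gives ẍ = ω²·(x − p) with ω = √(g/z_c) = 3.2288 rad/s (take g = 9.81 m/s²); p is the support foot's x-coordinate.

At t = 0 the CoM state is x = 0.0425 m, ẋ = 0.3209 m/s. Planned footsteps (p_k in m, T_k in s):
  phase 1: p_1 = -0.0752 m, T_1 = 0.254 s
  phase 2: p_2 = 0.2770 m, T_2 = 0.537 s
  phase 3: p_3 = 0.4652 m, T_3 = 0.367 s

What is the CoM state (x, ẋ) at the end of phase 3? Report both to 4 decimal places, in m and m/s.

x = 1.4227, ẋ = 3.3374

phase 1: p=-0.0752, T=0.254, ωT=0.820115, cosh=1.355571, sinh=0.915190; start (x,ẋ)=(0.042500, 0.320900) → end (x,ẋ)=(0.175309, 0.782802)
phase 2: p=0.2770, T=0.537, ωT=1.733866, cosh=2.919551, sinh=2.742950; start (x,ẋ)=(0.175309, 0.782802) → end (x,ẋ)=(0.645118, 1.384807)
phase 3: p=0.4652, T=0.367, ωT=1.184970, cosh=1.788171, sinh=1.482416; start (x,ẋ)=(0.645118, 1.384807) → end (x,ẋ)=(1.422720, 3.337434)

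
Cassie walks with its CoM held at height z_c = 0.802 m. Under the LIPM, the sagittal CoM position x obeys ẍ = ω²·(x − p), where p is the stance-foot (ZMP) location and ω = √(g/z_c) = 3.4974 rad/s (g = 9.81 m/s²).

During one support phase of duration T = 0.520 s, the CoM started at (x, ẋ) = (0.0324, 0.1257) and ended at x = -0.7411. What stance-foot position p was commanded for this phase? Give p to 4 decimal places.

p = 0.4399

ωT = 3.4974·0.520 = 1.818648; cosh(ωT) = 3.162882, sinh(ωT) = 3.000637
x(T) = p + (x₀−p)·cosh(ωT) + (ẋ₀/ω)·sinh(ωT) ⇒ p·(1 − cosh) = x(T) − x₀·cosh − (ẋ₀/ω)·sinh
numerator   = -0.7411 − (0.0324)·3.162882 − (0.1257/3.4974)·3.000637 = -0.951423
denominator = 1 − 3.162882 = -2.162882
p = -0.951423 / -2.162882 = 0.4399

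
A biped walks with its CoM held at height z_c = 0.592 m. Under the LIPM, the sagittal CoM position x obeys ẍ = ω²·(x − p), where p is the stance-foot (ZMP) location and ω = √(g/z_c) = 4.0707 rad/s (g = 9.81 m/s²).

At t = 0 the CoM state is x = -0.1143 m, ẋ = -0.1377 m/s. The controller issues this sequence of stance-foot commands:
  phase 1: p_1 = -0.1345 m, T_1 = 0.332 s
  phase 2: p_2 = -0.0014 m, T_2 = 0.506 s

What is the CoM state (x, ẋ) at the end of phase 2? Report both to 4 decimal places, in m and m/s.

phase 1: p=-0.1345, T=0.332, ωT=1.351472, cosh=2.060984, sinh=1.802125; start (x,ẋ)=(-0.114300, -0.137700) → end (x,ẋ)=(-0.153829, -0.135612)
phase 2: p=-0.0014, T=0.506, ωT=2.059774, cosh=3.985841, sinh=3.858358; start (x,ẋ)=(-0.153829, -0.135612) → end (x,ẋ)=(-0.737495, -2.934608)

x = -0.7375, ẋ = -2.9346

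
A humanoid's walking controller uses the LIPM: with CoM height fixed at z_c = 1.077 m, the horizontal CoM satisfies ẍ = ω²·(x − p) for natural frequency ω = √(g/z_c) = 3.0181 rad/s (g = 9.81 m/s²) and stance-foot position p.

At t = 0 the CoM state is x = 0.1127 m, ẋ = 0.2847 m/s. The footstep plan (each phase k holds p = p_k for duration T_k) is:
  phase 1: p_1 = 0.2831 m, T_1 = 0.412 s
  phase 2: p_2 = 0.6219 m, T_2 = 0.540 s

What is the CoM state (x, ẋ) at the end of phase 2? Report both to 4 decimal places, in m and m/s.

phase 1: p=0.2831, T=0.412, ωT=1.243457, cosh=1.877983, sinh=1.589598; start (x,ẋ)=(0.112700, 0.284700) → end (x,ẋ)=(0.113040, -0.282843)
phase 2: p=0.6219, T=0.540, ωT=1.629774, cosh=2.649348, sinh=2.453374; start (x,ẋ)=(0.113040, -0.282843) → end (x,ẋ)=(-0.956167, -4.517219)

x = -0.9562, ẋ = -4.5172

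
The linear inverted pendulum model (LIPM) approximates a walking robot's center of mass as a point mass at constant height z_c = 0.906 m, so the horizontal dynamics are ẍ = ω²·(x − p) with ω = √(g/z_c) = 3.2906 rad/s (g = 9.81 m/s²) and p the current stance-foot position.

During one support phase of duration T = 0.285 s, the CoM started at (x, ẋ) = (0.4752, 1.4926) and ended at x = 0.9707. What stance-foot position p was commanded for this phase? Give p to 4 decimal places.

p = 0.4647

ωT = 3.2906·0.285 = 0.937821; cosh(ωT) = 1.472945, sinh(ωT) = 1.081465
x(T) = p + (x₀−p)·cosh(ωT) + (ẋ₀/ω)·sinh(ωT) ⇒ p·(1 − cosh) = x(T) − x₀·cosh − (ẋ₀/ω)·sinh
numerator   = 0.9707 − (0.4752)·1.472945 − (1.4926/3.2906)·1.081465 = -0.219790
denominator = 1 − 1.472945 = -0.472945
p = -0.219790 / -0.472945 = 0.4647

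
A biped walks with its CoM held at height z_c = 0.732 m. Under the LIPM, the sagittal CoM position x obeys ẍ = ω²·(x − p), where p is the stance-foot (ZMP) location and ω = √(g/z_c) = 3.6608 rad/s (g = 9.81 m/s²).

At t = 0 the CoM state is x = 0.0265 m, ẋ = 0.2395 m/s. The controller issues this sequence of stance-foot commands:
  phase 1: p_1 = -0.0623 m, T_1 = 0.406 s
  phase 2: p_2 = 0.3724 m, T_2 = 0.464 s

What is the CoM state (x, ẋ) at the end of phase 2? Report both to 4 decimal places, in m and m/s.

x = 1.0084, ẋ = 2.6158

phase 1: p=-0.0623, T=0.406, ωT=1.486285, cosh=2.323426, sinh=2.097215; start (x,ẋ)=(0.026500, 0.239500) → end (x,ẋ)=(0.281226, 1.238221)
phase 2: p=0.3724, T=0.464, ωT=1.698611, cosh=2.824644, sinh=2.641707; start (x,ẋ)=(0.281226, 1.238221) → end (x,ẋ)=(1.008391, 2.615813)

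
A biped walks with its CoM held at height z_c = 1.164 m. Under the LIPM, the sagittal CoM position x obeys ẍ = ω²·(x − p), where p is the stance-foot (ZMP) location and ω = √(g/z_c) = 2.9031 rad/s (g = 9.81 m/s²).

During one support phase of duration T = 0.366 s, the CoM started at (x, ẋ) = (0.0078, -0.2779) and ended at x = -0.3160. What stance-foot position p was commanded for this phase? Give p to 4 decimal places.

p = 0.3335

ωT = 2.9031·0.366 = 1.062535; cosh(ωT) = 1.619637, sinh(ωT) = 1.274059
x(T) = p + (x₀−p)·cosh(ωT) + (ẋ₀/ω)·sinh(ωT) ⇒ p·(1 − cosh) = x(T) − x₀·cosh − (ẋ₀/ω)·sinh
numerator   = -0.3160 − (0.0078)·1.619637 − (-0.2779/2.9031)·1.274059 = -0.206674
denominator = 1 − 1.619637 = -0.619637
p = -0.206674 / -0.619637 = 0.3335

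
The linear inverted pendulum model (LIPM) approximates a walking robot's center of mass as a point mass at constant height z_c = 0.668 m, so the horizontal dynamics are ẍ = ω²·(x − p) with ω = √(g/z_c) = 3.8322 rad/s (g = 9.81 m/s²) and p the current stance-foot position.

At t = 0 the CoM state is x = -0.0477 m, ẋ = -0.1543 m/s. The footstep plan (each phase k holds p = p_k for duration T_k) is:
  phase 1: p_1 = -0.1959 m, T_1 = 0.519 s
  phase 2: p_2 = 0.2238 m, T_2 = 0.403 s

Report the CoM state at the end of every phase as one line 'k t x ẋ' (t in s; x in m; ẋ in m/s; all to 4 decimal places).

phase 1: p=-0.1959, T=0.519, ωT=1.988912, cosh=3.722211, sinh=3.585367; start (x,ẋ)=(-0.047700, -0.154300) → end (x,ẋ)=(0.211370, 1.461907)
phase 2: p=0.2238, T=0.403, ωT=1.544377, cosh=2.449247, sinh=2.235803; start (x,ẋ)=(0.211370, 1.461907) → end (x,ẋ)=(1.046270, 3.474074)

1 0.5190 0.2114 1.4619
2 0.9220 1.0463 3.4741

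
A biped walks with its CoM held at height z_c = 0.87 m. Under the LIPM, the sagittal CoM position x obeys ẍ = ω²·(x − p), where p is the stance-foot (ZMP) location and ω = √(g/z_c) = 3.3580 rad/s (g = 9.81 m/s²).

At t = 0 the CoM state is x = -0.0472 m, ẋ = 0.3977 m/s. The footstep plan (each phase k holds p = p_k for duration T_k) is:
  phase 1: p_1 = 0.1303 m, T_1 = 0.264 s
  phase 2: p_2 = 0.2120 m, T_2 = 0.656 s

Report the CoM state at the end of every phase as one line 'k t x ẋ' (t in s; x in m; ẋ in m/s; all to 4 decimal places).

1 0.2640 -0.0023 -0.0359
2 0.9200 -0.8176 -3.3819

phase 1: p=0.1303, T=0.264, ωT=0.886512, cosh=1.419371, sinh=1.007280; start (x,ẋ)=(-0.047200, 0.397700) → end (x,ẋ)=(-0.002343, -0.035901)
phase 2: p=0.2120, T=0.656, ωT=2.202848, cosh=4.580621, sinh=4.470133; start (x,ẋ)=(-0.002343, -0.035901) → end (x,ẋ)=(-0.817612, -3.381879)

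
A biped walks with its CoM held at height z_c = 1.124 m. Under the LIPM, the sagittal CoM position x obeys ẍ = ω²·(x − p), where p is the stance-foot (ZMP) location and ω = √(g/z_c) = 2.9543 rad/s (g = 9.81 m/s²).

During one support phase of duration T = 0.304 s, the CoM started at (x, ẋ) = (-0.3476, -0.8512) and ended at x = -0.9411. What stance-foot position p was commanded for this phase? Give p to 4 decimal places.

ωT = 2.9543·0.304 = 0.898107; cosh(ωT) = 1.431146, sinh(ωT) = 1.023806
x(T) = p + (x₀−p)·cosh(ωT) + (ẋ₀/ω)·sinh(ωT) ⇒ p·(1 − cosh) = x(T) − x₀·cosh − (ẋ₀/ω)·sinh
numerator   = -0.9411 − (-0.3476)·1.431146 − (-0.8512/2.9543)·1.023806 = -0.148652
denominator = 1 − 1.431146 = -0.431146
p = -0.148652 / -0.431146 = 0.3448

p = 0.3448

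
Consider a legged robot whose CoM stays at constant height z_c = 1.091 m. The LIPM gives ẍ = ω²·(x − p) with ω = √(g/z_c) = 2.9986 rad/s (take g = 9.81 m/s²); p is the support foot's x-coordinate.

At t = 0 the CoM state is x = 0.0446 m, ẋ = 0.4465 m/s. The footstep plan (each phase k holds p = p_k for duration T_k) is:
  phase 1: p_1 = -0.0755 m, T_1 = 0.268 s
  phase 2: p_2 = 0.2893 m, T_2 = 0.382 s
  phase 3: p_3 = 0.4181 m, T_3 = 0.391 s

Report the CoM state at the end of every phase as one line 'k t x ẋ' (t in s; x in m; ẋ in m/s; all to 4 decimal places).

phase 1: p=-0.0755, T=0.268, ωT=0.803625, cosh=1.340663, sinh=0.892960; start (x,ẋ)=(0.044600, 0.446500) → end (x,ẋ)=(0.218478, 0.920189)
phase 2: p=0.2893, T=0.382, ωT=1.145465, cosh=1.730990, sinh=1.412914; start (x,ẋ)=(0.218478, 0.920189) → end (x,ẋ)=(0.600293, 1.292781)
phase 3: p=0.4181, T=0.391, ωT=1.172453, cosh=1.769756, sinh=1.460149; start (x,ẋ)=(0.600293, 1.292781) → end (x,ẋ)=(1.370048, 3.085620)

1 0.2680 0.2185 0.9202
2 0.6500 0.6003 1.2928
3 1.0410 1.3700 3.0856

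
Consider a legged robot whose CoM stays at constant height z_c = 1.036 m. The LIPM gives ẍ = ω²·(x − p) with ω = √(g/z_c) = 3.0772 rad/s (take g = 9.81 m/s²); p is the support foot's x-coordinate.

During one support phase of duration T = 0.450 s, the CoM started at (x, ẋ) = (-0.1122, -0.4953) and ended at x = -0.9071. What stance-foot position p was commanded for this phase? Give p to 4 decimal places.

p = 0.3277

ωT = 3.0772·0.450 = 1.384740; cosh(ωT) = 2.122088, sinh(ωT) = 1.871699
x(T) = p + (x₀−p)·cosh(ωT) + (ẋ₀/ω)·sinh(ωT) ⇒ p·(1 − cosh) = x(T) − x₀·cosh − (ẋ₀/ω)·sinh
numerator   = -0.9071 − (-0.1122)·2.122088 − (-0.4953/3.0772)·1.871699 = -0.367737
denominator = 1 − 2.122088 = -1.122088
p = -0.367737 / -1.122088 = 0.3277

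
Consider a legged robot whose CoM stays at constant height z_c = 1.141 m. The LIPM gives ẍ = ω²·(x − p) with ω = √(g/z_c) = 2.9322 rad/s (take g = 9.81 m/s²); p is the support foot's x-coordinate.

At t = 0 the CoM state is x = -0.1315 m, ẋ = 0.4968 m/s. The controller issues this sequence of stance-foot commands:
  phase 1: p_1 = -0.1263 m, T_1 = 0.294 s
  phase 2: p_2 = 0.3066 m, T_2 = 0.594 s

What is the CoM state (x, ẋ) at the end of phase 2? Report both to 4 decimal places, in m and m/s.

x = 0.1367, ẋ = -0.2380

phase 1: p=-0.1263, T=0.294, ωT=0.862067, cosh=1.395169, sinh=0.972881; start (x,ẋ)=(-0.131500, 0.496800) → end (x,ẋ)=(0.031279, 0.678286)
phase 2: p=0.3066, T=0.594, ωT=1.741727, cosh=2.941204, sinh=2.765986; start (x,ẋ)=(0.031279, 0.678286) → end (x,ẋ)=(0.136663, -0.237989)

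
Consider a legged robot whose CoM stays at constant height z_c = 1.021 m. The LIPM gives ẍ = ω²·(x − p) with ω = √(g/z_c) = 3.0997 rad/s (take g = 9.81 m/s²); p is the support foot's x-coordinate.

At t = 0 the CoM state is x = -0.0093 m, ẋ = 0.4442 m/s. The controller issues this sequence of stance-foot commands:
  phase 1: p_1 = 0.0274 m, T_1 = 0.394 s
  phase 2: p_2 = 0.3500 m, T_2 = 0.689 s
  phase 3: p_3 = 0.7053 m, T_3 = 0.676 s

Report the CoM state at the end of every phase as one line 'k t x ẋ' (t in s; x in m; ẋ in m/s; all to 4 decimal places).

1 0.3940 0.1816 0.6426
2 1.0830 0.4926 0.5797
3 1.7590 0.5764 -0.2470

phase 1: p=0.0274, T=0.394, ωT=1.221282, cosh=1.843192, sinh=1.548340; start (x,ẋ)=(-0.009300, 0.444200) → end (x,ẋ)=(0.181638, 0.642608)
phase 2: p=0.3500, T=0.689, ωT=2.135693, cosh=4.290537, sinh=4.172375; start (x,ẋ)=(0.181638, 0.642608) → end (x,ẋ)=(0.492626, 0.579697)
phase 3: p=0.7053, T=0.676, ωT=2.095397, cosh=4.125845, sinh=4.002824; start (x,ẋ)=(0.492626, 0.579697) → end (x,ẋ)=(0.576438, -0.247019)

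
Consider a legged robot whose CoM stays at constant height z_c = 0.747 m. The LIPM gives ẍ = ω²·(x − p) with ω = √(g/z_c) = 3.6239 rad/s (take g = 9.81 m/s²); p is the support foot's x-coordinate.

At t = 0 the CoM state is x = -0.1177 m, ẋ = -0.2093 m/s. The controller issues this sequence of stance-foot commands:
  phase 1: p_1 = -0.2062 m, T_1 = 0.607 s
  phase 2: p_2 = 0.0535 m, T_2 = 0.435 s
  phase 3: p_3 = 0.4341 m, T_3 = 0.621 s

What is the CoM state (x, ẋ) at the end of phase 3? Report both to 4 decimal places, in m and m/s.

x = -0.9888, ẋ = -4.9919

phase 1: p=-0.2062, T=0.607, ωT=2.199707, cosh=4.566604, sinh=4.455768; start (x,ẋ)=(-0.117700, -0.209300) → end (x,ẋ)=(-0.059400, 0.473242)
phase 2: p=0.0535, T=0.435, ωT=1.576396, cosh=2.522106, sinh=2.315387; start (x,ẋ)=(-0.059400, 0.473242) → end (x,ẋ)=(0.071118, 0.246249)
phase 3: p=0.4341, T=0.621, ωT=2.250442, cosh=4.798641, sinh=4.693288; start (x,ẋ)=(0.071118, 0.246249) → end (x,ẋ)=(-0.988807, -4.991946)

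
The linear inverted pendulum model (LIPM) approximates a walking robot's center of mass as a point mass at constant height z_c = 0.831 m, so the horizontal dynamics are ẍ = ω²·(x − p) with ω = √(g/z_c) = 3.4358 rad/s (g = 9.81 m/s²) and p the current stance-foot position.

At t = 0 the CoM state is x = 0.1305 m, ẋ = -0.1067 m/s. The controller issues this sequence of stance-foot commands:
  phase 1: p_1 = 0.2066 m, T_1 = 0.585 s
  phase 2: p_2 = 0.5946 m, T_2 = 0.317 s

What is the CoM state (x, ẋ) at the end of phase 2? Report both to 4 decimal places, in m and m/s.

phase 1: p=0.2066, T=0.585, ωT=2.009943, cosh=3.798444, sinh=3.664448; start (x,ẋ)=(0.130500, -0.106700) → end (x,ẋ)=(-0.196262, -1.363417)
phase 2: p=0.5946, T=0.317, ωT=1.089149, cosh=1.654123, sinh=1.317620; start (x,ẋ)=(-0.196262, -1.363417) → end (x,ẋ)=(-1.236450, -5.835555)

x = -1.2365, ẋ = -5.8356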